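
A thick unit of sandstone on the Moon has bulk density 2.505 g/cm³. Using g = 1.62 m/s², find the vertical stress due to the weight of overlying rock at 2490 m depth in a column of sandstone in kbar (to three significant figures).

sandstone: 2505 kg/m³ × 1.62 m/s² × 2490 m = 1.010×10^7 Pa = 0.1010 kbar

0.101 kbar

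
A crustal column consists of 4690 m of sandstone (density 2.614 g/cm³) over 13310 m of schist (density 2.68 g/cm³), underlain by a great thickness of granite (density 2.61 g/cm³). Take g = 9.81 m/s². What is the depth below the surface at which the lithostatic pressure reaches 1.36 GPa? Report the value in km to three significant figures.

52.8 km

Pressure at base of upper layers: 2614×9.81×4690 + 2680×9.81×13310 = 4.702×10^8 Pa = 0.4702 GPa
Remaining pressure to be supplied by granite: 1.360×10^9 − 4.702×10^8 = 8.898×10^8 Pa
Additional depth in granite = 8.898×10^8 Pa / (2610 kg/m³ × 9.81 m/s²) = 34752 m
Total depth = 18000 m + 34752 m = 52752 m
= 52.752 km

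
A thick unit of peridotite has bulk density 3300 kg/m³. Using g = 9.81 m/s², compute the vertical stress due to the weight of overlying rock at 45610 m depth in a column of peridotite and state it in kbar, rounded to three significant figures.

14.8 kbar

peridotite: 3300 kg/m³ × 9.81 m/s² × 45610 m = 1.477×10^9 Pa = 14.77 kbar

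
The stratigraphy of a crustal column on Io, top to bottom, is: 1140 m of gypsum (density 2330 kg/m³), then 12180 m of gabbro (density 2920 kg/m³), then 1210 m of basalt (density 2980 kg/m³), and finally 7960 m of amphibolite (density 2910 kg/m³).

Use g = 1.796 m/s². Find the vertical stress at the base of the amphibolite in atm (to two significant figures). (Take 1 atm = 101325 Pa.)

1200 atm

gypsum: 2330 kg/m³ × 1.796 m/s² × 1140 m = 4.771×10^6 Pa = 47.08 atm
gabbro: 2920 kg/m³ × 1.796 m/s² × 12180 m = 6.388×10^7 Pa = 630.4 atm
basalt: 2980 kg/m³ × 1.796 m/s² × 1210 m = 6.476×10^6 Pa = 63.91 atm
amphibolite: 2910 kg/m³ × 1.796 m/s² × 7960 m = 4.160×10^7 Pa = 410.6 atm
Total = 47.08 + 630.4 + 63.91 + 410.6 = 1152.0 atm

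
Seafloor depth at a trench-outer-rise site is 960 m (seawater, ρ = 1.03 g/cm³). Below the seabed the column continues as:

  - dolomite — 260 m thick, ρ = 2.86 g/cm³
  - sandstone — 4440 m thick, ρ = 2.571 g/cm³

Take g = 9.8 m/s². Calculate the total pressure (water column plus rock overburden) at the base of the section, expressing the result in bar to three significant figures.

1290 bar

seawater: 1030 kg/m³ × 9.8 m/s² × 960 m = 9.690×10^6 Pa = 96.90 bar
dolomite: 2860 kg/m³ × 9.8 m/s² × 260 m = 7.287×10^6 Pa = 72.87 bar
sandstone: 2571 kg/m³ × 9.8 m/s² × 4440 m = 1.119×10^8 Pa = 1119 bar
Total = 96.90 + 72.87 + 1119 = 1288.5 bar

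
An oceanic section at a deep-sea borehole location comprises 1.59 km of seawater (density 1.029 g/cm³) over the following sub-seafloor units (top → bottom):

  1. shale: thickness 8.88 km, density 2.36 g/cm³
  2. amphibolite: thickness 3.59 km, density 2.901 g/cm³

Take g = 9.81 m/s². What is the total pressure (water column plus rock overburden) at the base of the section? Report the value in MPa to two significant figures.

seawater: 1029 kg/m³ × 9.81 m/s² × 1590 m = 1.605×10^7 Pa = 16.05 MPa
shale: 2360 kg/m³ × 9.81 m/s² × 8880 m = 2.056×10^8 Pa = 205.6 MPa
amphibolite: 2901 kg/m³ × 9.81 m/s² × 3590 m = 1.022×10^8 Pa = 102.2 MPa
Total = 16.05 + 205.6 + 102.2 = 323.80 MPa

320 MPa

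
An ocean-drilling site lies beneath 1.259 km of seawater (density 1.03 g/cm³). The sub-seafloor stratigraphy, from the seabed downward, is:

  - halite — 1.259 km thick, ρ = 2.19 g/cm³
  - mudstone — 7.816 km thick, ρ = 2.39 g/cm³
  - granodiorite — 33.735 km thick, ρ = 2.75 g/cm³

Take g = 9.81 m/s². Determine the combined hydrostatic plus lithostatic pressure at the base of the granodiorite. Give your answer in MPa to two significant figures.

1100 MPa

seawater: 1030 kg/m³ × 9.81 m/s² × 1259 m = 1.272×10^7 Pa = 12.72 MPa
halite: 2190 kg/m³ × 9.81 m/s² × 1259 m = 2.705×10^7 Pa = 27.05 MPa
mudstone: 2390 kg/m³ × 9.81 m/s² × 7816 m = 1.833×10^8 Pa = 183.3 MPa
granodiorite: 2750 kg/m³ × 9.81 m/s² × 33735 m = 9.101×10^8 Pa = 910.1 MPa
Total = 12.72 + 27.05 + 183.3 + 910.1 = 1133.1 MPa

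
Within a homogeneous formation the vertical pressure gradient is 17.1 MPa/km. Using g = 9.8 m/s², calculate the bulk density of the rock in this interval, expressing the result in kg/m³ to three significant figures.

ρ = (dP/dz)/g = 17.1 MPa/km / 9.8 m/s² = 17100 Pa/m / 9.8 m/s² = 1744.9 kg/m³

1740 kg/m³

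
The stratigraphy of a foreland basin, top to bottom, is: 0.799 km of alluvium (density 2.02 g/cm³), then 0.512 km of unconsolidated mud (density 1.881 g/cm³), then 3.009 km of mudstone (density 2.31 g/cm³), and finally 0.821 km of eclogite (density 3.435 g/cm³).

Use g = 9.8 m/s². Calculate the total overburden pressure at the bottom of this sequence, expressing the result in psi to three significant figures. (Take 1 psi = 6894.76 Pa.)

alluvium: 2020 kg/m³ × 9.8 m/s² × 799 m = 1.582×10^7 Pa = 2294 psi
unconsolidated mud: 1881 kg/m³ × 9.8 m/s² × 512 m = 9.438×10^6 Pa = 1369 psi
mudstone: 2310 kg/m³ × 9.8 m/s² × 3009 m = 6.812×10^7 Pa = 9880 psi
eclogite: 3435 kg/m³ × 9.8 m/s² × 821 m = 2.764×10^7 Pa = 4008 psi
Total = 2294 + 1369 + 9880 + 4008 = 17551 psi

17600 psi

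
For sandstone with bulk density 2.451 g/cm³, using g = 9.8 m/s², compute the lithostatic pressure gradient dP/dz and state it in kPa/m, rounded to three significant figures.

dP/dz = ρg = 2451 kg/m³ × 9.8 m/s² = 24020 Pa/m
= 24020 Pa/m × (1 kPa/m / 1000.0 Pa/m) = 24.020 kPa/m

24.0 kPa/m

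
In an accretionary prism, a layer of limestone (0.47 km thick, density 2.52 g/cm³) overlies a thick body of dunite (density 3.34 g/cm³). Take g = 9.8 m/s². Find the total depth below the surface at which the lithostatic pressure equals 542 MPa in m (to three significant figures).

16700 m

Pressure at base of upper layers: 2520×9.8×470 = 1.161×10^7 Pa = 11.61 MPa
Remaining pressure to be supplied by dunite: 5.420×10^8 − 1.161×10^7 = 5.304×10^8 Pa
Additional depth in dunite = 5.304×10^8 Pa / (3340 kg/m³ × 9.8 m/s²) = 16204 m
Total depth = 470 m + 16204 m = 16674 m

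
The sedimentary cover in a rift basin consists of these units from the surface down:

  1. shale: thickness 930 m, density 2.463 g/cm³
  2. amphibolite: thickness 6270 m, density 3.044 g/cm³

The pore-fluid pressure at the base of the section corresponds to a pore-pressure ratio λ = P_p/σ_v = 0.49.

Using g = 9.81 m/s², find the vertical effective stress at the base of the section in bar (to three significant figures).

1070 bar

Overburden (lithostatic) stress σ_v:
shale: 2463 kg/m³ × 9.81 m/s² × 930 m = 2.247×10^7 Pa = 22.47 MPa
amphibolite: 3044 kg/m³ × 9.81 m/s² × 6270 m = 1.872×10^8 Pa = 187.2 MPa
Total = 22.47 + 187.2 = 209.70 MPa
Pore pressure P_p = λ·σ_v = 0.49 × 209.7 MPa = 102.8 MPa
Effective stress σ' = σ_v − P_p = 209.7 − 102.8 = 106.95 MPa = 1069.5 bar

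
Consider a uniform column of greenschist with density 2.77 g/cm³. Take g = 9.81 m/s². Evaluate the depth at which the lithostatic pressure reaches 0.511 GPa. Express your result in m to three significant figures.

h = P/(ρg) = 0.511 GPa / (2770 kg/m³ × 9.81 m/s²) = 5.110×10^8 Pa / 27174 Pa/m = 18805 m

18800 m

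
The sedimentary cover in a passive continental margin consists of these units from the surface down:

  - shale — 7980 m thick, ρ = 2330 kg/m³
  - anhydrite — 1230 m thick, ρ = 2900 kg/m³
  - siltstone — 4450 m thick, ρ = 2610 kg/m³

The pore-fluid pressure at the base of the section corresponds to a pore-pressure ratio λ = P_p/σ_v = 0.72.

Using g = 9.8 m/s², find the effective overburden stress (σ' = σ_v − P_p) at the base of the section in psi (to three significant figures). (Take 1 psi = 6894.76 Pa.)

Overburden (lithostatic) stress σ_v:
shale: 2330 kg/m³ × 9.8 m/s² × 7980 m = 1.822×10^8 Pa = 182.2 MPa
anhydrite: 2900 kg/m³ × 9.8 m/s² × 1230 m = 3.496×10^7 Pa = 34.96 MPa
siltstone: 2610 kg/m³ × 9.8 m/s² × 4450 m = 1.138×10^8 Pa = 113.8 MPa
Total = 182.2 + 34.96 + 113.8 = 330.99 MPa
Pore pressure P_p = λ·σ_v = 0.72 × 331.0 MPa = 238.3 MPa
Effective stress σ' = σ_v − P_p = 331.0 − 238.3 = 92.678 MPa = 13442 psi

13400 psi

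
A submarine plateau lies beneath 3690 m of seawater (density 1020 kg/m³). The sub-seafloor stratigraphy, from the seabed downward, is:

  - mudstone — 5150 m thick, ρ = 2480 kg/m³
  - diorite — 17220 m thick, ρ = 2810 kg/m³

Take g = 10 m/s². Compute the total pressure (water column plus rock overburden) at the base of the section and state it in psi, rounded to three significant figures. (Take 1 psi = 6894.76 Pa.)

seawater: 1020 kg/m³ × 10 m/s² × 3690 m = 3.764×10^7 Pa = 5459 psi
mudstone: 2480 kg/m³ × 10 m/s² × 5150 m = 1.277×10^8 Pa = 18524 psi
diorite: 2810 kg/m³ × 10 m/s² × 17220 m = 4.839×10^8 Pa = 70181 psi
Total = 5459 + 18524 + 70181 = 94164 psi

94200 psi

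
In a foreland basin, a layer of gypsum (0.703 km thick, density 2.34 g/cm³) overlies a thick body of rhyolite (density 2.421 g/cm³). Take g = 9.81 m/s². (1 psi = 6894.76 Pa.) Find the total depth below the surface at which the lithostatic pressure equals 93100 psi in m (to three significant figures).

Pressure at base of upper layers: 2340×9.81×703 = 1.614×10^7 Pa = 2341 psi
Remaining pressure to be supplied by rhyolite: 6.419×10^8 − 1.614×10^7 = 6.258×10^8 Pa
Additional depth in rhyolite = 6.258×10^8 Pa / (2421 kg/m³ × 9.81 m/s²) = 26348 m
Total depth = 703 m + 26348 m = 27051 m

27100 m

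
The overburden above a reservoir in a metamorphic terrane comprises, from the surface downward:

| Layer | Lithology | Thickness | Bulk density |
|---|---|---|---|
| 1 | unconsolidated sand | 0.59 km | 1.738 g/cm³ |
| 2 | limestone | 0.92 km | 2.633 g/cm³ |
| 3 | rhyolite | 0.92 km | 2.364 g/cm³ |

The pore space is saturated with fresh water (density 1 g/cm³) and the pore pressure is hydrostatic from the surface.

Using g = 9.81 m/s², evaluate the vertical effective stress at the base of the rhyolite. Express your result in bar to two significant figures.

310 bar

Overburden (lithostatic) stress σ_v:
unconsolidated sand: 1738 kg/m³ × 9.81 m/s² × 590 m = 1.006×10^7 Pa = 10.06 MPa
limestone: 2633 kg/m³ × 9.81 m/s² × 920 m = 2.376×10^7 Pa = 23.76 MPa
rhyolite: 2364 kg/m³ × 9.81 m/s² × 920 m = 2.134×10^7 Pa = 21.34 MPa
Total = 10.06 + 23.76 + 21.34 = 55.158 MPa
Pore pressure P_p = 1000 kg/m³ × 9.81 m/s² × 2430 m = 2.384×10^7 Pa = 23.84 MPa
Effective stress σ' = σ_v − P_p = 55.16 − 23.84 = 31.320 MPa = 313.20 bar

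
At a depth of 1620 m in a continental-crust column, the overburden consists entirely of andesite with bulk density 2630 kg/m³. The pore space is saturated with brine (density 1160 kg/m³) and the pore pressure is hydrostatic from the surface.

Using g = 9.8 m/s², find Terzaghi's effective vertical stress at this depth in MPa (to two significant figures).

Overburden (lithostatic) stress σ_v:
andesite: 2630 kg/m³ × 9.8 m/s² × 1620 m = 4.175×10^7 Pa = 41.75 MPa
Pore pressure P_p = 1160 kg/m³ × 9.8 m/s² × 1620 m = 1.842×10^7 Pa = 18.42 MPa
Effective stress σ' = σ_v − P_p = 41.75 − 18.42 = 23.338 MPa

23 MPa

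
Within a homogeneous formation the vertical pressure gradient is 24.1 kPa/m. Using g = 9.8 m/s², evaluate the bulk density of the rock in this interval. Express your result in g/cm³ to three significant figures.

ρ = (dP/dz)/g = 24.1 kPa/m / 9.8 m/s² = 24100 Pa/m / 9.8 m/s² = 2459.2 kg/m³
= 2.459 g/cm³

2.46 g/cm³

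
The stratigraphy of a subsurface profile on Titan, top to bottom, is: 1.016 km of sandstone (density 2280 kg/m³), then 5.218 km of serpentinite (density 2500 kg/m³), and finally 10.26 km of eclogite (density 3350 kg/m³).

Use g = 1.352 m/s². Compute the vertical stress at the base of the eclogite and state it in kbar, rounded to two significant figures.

sandstone: 2280 kg/m³ × 1.352 m/s² × 1016 m = 3.132×10^6 Pa = 0.03132 kbar
serpentinite: 2500 kg/m³ × 1.352 m/s² × 5218 m = 1.764×10^7 Pa = 0.1764 kbar
eclogite: 3350 kg/m³ × 1.352 m/s² × 10260 m = 4.647×10^7 Pa = 0.4647 kbar
Total = 0.03132 + 0.1764 + 0.4647 = 0.67238 kbar

0.67 kbar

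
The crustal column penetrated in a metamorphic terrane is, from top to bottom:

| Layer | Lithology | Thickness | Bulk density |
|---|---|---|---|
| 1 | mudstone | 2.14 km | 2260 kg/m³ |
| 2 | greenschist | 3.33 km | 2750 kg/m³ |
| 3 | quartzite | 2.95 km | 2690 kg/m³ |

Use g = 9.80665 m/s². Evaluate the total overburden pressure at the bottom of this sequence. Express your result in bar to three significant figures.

2150 bar

mudstone: 2260 kg/m³ × 9.80665 m/s² × 2140 m = 4.743×10^7 Pa = 474.3 bar
greenschist: 2750 kg/m³ × 9.80665 m/s² × 3330 m = 8.980×10^7 Pa = 898.0 bar
quartzite: 2690 kg/m³ × 9.80665 m/s² × 2950 m = 7.782×10^7 Pa = 778.2 bar
Total = 474.3 + 898.0 + 778.2 = 2150.5 bar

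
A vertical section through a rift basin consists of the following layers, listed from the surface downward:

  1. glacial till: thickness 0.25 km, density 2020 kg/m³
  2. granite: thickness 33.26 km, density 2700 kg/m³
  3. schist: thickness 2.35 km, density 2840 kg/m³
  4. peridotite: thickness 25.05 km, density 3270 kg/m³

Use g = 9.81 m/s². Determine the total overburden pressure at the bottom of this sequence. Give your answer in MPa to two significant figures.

glacial till: 2020 kg/m³ × 9.81 m/s² × 250 m = 4.954×10^6 Pa = 4.954 MPa
granite: 2700 kg/m³ × 9.81 m/s² × 33260 m = 8.810×10^8 Pa = 881.0 MPa
schist: 2840 kg/m³ × 9.81 m/s² × 2350 m = 6.547×10^7 Pa = 65.47 MPa
peridotite: 3270 kg/m³ × 9.81 m/s² × 25050 m = 8.036×10^8 Pa = 803.6 MPa
Total = 4.954 + 881.0 + 65.47 + 803.6 = 1755.0 MPa

1800 MPa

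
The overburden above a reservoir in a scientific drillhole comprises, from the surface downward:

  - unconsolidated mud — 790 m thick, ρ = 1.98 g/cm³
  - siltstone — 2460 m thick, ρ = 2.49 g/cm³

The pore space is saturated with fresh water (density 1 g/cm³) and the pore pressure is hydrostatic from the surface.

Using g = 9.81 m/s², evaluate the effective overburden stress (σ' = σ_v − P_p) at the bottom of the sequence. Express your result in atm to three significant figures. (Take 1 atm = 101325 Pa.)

430 atm

Overburden (lithostatic) stress σ_v:
unconsolidated mud: 1980 kg/m³ × 9.81 m/s² × 790 m = 1.534×10^7 Pa = 15.34 MPa
siltstone: 2490 kg/m³ × 9.81 m/s² × 2460 m = 6.009×10^7 Pa = 60.09 MPa
Total = 15.34 + 60.09 = 75.435 MPa
Pore pressure P_p = 1000 kg/m³ × 9.81 m/s² × 3250 m = 3.188×10^7 Pa = 31.88 MPa
Effective stress σ' = σ_v − P_p = 75.43 − 31.88 = 43.552 MPa = 429.83 atm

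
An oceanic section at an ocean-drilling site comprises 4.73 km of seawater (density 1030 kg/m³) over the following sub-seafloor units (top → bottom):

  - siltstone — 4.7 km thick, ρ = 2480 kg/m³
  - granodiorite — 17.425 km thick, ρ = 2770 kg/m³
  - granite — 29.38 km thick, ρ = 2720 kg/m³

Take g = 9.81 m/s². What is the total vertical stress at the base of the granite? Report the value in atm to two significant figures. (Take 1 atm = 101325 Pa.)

14000 atm

seawater: 1030 kg/m³ × 9.81 m/s² × 4730 m = 4.779×10^7 Pa = 471.7 atm
siltstone: 2480 kg/m³ × 9.81 m/s² × 4700 m = 1.143×10^8 Pa = 1129 atm
granodiorite: 2770 kg/m³ × 9.81 m/s² × 17425 m = 4.735×10^8 Pa = 4673 atm
granite: 2720 kg/m³ × 9.81 m/s² × 29380 m = 7.840×10^8 Pa = 7737 atm
Total = 471.7 + 1129 + 4673 + 7737 = 14010 atm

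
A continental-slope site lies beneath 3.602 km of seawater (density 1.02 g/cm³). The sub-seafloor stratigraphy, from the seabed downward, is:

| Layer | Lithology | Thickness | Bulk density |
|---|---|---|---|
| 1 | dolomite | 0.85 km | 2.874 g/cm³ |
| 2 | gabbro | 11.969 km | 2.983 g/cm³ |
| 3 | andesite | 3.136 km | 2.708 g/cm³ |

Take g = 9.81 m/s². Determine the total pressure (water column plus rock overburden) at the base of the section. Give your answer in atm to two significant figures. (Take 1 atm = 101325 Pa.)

4900 atm

seawater: 1020 kg/m³ × 9.81 m/s² × 3602 m = 3.604×10^7 Pa = 355.7 atm
dolomite: 2874 kg/m³ × 9.81 m/s² × 850 m = 2.396×10^7 Pa = 236.5 atm
gabbro: 2983 kg/m³ × 9.81 m/s² × 11969 m = 3.503×10^8 Pa = 3457 atm
andesite: 2708 kg/m³ × 9.81 m/s² × 3136 m = 8.331×10^7 Pa = 822.2 atm
Total = 355.7 + 236.5 + 3457 + 822.2 = 4871.1 atm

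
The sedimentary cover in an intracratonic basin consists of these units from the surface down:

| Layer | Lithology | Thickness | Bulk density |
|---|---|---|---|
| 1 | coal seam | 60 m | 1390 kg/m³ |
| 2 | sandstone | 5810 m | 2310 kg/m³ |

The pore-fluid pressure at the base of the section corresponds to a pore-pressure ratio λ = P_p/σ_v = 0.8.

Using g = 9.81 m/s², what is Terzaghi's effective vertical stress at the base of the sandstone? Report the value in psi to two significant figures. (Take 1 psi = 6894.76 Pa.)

Overburden (lithostatic) stress σ_v:
coal seam: 1390 kg/m³ × 9.81 m/s² × 60 m = 8.182×10^5 Pa = 0.8182 MPa
sandstone: 2310 kg/m³ × 9.81 m/s² × 5810 m = 1.317×10^8 Pa = 131.7 MPa
Total = 0.8182 + 131.7 = 132.48 MPa
Pore pressure P_p = λ·σ_v = 0.8 × 132.5 MPa = 106.0 MPa
Effective stress σ' = σ_v − P_p = 132.5 − 106.0 = 26.496 MPa = 3842.9 psi

3800 psi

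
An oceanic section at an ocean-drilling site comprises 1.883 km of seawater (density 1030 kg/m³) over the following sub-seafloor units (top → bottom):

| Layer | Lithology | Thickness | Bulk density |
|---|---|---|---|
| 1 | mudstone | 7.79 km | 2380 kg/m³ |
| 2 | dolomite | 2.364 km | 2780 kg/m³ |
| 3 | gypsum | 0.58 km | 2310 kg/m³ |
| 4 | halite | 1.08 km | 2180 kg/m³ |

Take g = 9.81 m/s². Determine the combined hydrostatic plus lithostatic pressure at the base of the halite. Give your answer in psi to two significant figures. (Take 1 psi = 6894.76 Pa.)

seawater: 1030 kg/m³ × 9.81 m/s² × 1883 m = 1.903×10^7 Pa = 2760 psi
mudstone: 2380 kg/m³ × 9.81 m/s² × 7790 m = 1.819×10^8 Pa = 26379 psi
dolomite: 2780 kg/m³ × 9.81 m/s² × 2364 m = 6.447×10^7 Pa = 9351 psi
gypsum: 2310 kg/m³ × 9.81 m/s² × 580 m = 1.314×10^7 Pa = 1906 psi
halite: 2180 kg/m³ × 9.81 m/s² × 1080 m = 2.310×10^7 Pa = 3350 psi
Total = 2760 + 26379 + 9351 + 1906 + 3350 = 43746 psi

44000 psi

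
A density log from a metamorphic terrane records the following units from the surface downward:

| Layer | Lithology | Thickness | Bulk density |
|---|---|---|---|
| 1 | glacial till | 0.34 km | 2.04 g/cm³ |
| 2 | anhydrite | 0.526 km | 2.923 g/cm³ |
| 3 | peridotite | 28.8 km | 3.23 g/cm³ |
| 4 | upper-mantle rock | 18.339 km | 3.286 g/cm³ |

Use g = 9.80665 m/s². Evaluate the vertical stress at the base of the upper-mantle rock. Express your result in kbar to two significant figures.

glacial till: 2040 kg/m³ × 9.80665 m/s² × 340 m = 6.802×10^6 Pa = 0.06802 kbar
anhydrite: 2923 kg/m³ × 9.80665 m/s² × 526 m = 1.508×10^7 Pa = 0.1508 kbar
peridotite: 3230 kg/m³ × 9.80665 m/s² × 28800 m = 9.123×10^8 Pa = 9.123 kbar
upper-mantle rock: 3286 kg/m³ × 9.80665 m/s² × 18339 m = 5.910×10^8 Pa = 5.910 kbar
Total = 0.06802 + 0.1508 + 9.123 + 5.910 = 15.251 kbar

15 kbar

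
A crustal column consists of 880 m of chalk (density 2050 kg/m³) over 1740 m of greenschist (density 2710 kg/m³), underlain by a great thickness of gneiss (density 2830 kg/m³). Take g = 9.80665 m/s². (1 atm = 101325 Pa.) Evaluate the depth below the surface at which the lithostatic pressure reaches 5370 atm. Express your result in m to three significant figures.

19900 m

Pressure at base of upper layers: 2050×9.80665×880 + 2710×9.80665×1740 = 6.393×10^7 Pa = 631.0 atm
Remaining pressure to be supplied by gneiss: 5.441×10^8 − 6.393×10^7 = 4.802×10^8 Pa
Additional depth in gneiss = 4.802×10^8 Pa / (2830 kg/m³ × 9.80665 m/s²) = 17302 m
Total depth = 2620 m + 17302 m = 19922 m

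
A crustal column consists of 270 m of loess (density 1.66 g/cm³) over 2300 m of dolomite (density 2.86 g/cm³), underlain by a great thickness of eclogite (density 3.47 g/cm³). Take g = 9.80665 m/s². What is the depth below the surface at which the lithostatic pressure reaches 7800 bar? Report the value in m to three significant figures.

23500 m

Pressure at base of upper layers: 1660×9.80665×270 + 2860×9.80665×2300 = 6.890×10^7 Pa = 689.0 bar
Remaining pressure to be supplied by eclogite: 7.800×10^8 − 6.890×10^7 = 7.111×10^8 Pa
Additional depth in eclogite = 7.111×10^8 Pa / (3470 kg/m³ × 9.80665 m/s²) = 20897 m
Total depth = 2570 m + 20897 m = 23467 m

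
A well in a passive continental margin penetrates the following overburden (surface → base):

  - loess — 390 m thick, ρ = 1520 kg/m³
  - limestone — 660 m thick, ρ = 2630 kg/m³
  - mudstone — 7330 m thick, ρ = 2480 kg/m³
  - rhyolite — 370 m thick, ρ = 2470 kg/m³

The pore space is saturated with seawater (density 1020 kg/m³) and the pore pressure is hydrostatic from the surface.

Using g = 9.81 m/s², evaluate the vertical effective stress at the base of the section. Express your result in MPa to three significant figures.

Overburden (lithostatic) stress σ_v:
loess: 1520 kg/m³ × 9.81 m/s² × 390 m = 5.815×10^6 Pa = 5.815 MPa
limestone: 2630 kg/m³ × 9.81 m/s² × 660 m = 1.703×10^7 Pa = 17.03 MPa
mudstone: 2480 kg/m³ × 9.81 m/s² × 7330 m = 1.783×10^8 Pa = 178.3 MPa
rhyolite: 2470 kg/m³ × 9.81 m/s² × 370 m = 8.965×10^6 Pa = 8.965 MPa
Total = 5.815 + 17.03 + 178.3 + 8.965 = 210.14 MPa
Pore pressure P_p = 1020 kg/m³ × 9.81 m/s² × 8750 m = 8.755×10^7 Pa = 87.55 MPa
Effective stress σ' = σ_v − P_p = 210.1 − 87.55 = 122.58 MPa

123 MPa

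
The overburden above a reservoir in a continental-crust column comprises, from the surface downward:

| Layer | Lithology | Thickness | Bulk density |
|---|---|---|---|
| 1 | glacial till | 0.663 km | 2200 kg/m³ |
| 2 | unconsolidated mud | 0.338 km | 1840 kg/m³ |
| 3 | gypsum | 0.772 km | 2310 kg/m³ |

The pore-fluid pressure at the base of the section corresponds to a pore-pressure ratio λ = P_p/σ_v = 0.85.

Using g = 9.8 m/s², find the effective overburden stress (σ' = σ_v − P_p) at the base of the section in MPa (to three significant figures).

5.68 MPa

Overburden (lithostatic) stress σ_v:
glacial till: 2200 kg/m³ × 9.8 m/s² × 663 m = 1.429×10^7 Pa = 14.29 MPa
unconsolidated mud: 1840 kg/m³ × 9.8 m/s² × 338 m = 6.095×10^6 Pa = 6.095 MPa
gypsum: 2310 kg/m³ × 9.8 m/s² × 772 m = 1.748×10^7 Pa = 17.48 MPa
Total = 14.29 + 6.095 + 17.48 = 37.866 MPa
Pore pressure P_p = λ·σ_v = 0.85 × 37.87 MPa = 32.19 MPa
Effective stress σ' = σ_v − P_p = 37.87 − 32.19 = 5.6798 MPa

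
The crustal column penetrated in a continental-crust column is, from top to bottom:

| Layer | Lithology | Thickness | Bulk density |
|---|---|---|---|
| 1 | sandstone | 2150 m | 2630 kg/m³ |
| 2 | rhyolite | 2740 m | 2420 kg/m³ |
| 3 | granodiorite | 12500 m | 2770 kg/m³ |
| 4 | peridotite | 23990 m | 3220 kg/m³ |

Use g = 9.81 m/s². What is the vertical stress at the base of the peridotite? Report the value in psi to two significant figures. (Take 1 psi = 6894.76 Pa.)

sandstone: 2630 kg/m³ × 9.81 m/s² × 2150 m = 5.547×10^7 Pa = 8045 psi
rhyolite: 2420 kg/m³ × 9.81 m/s² × 2740 m = 6.505×10^7 Pa = 9434 psi
granodiorite: 2770 kg/m³ × 9.81 m/s² × 12500 m = 3.397×10^8 Pa = 49265 psi
peridotite: 3220 kg/m³ × 9.81 m/s² × 23990 m = 7.578×10^8 Pa = 1.099×10^5 psi
Total = 8045 + 9434 + 49265 + 1.099×10^5 = 1.7665×10^5 psi

180000 psi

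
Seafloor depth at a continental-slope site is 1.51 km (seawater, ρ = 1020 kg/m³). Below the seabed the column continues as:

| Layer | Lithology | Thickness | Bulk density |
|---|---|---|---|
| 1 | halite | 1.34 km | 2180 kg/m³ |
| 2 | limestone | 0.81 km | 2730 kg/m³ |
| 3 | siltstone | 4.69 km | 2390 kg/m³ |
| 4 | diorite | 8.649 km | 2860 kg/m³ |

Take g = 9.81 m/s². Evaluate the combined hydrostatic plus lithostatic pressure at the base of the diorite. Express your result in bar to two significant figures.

seawater: 1020 kg/m³ × 9.81 m/s² × 1510 m = 1.511×10^7 Pa = 151.1 bar
halite: 2180 kg/m³ × 9.81 m/s² × 1340 m = 2.866×10^7 Pa = 286.6 bar
limestone: 2730 kg/m³ × 9.81 m/s² × 810 m = 2.169×10^7 Pa = 216.9 bar
siltstone: 2390 kg/m³ × 9.81 m/s² × 4690 m = 1.100×10^8 Pa = 1100 bar
diorite: 2860 kg/m³ × 9.81 m/s² × 8649 m = 2.427×10^8 Pa = 2427 bar
Total = 151.1 + 286.6 + 216.9 + 1100 + 2427 = 4180.8 bar

4200 bar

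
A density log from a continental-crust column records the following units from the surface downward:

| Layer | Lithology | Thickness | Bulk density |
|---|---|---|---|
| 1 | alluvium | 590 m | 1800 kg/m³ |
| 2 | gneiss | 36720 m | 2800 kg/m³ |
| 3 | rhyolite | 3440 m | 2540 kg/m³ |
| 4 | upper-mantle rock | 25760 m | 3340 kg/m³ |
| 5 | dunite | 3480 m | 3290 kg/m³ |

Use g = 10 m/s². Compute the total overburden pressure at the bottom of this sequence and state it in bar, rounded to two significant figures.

21000 bar

alluvium: 1800 kg/m³ × 10 m/s² × 590 m = 1.062×10^7 Pa = 106.2 bar
gneiss: 2800 kg/m³ × 10 m/s² × 36720 m = 1.028×10^9 Pa = 10282 bar
rhyolite: 2540 kg/m³ × 10 m/s² × 3440 m = 8.738×10^7 Pa = 873.8 bar
upper-mantle rock: 3340 kg/m³ × 10 m/s² × 25760 m = 8.604×10^8 Pa = 8604 bar
dunite: 3290 kg/m³ × 10 m/s² × 3480 m = 1.145×10^8 Pa = 1145 bar
Total = 106.2 + 10282 + 873.8 + 8604 + 1145 = 21010 bar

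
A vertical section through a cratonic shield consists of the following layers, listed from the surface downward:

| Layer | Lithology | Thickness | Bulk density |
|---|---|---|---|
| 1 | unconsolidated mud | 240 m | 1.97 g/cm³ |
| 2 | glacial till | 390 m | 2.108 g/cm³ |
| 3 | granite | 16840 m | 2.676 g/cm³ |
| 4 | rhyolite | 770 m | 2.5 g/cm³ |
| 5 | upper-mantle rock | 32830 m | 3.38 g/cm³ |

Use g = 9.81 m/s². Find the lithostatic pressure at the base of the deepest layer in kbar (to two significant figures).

16 kbar

unconsolidated mud: 1970 kg/m³ × 9.81 m/s² × 240 m = 4.638×10^6 Pa = 0.04638 kbar
glacial till: 2108 kg/m³ × 9.81 m/s² × 390 m = 8.065×10^6 Pa = 0.08065 kbar
granite: 2676 kg/m³ × 9.81 m/s² × 16840 m = 4.421×10^8 Pa = 4.421 kbar
rhyolite: 2500 kg/m³ × 9.81 m/s² × 770 m = 1.888×10^7 Pa = 0.1888 kbar
upper-mantle rock: 3380 kg/m³ × 9.81 m/s² × 32830 m = 1.089×10^9 Pa = 10.89 kbar
Total = 0.04638 + 0.08065 + 4.421 + 0.1888 + 10.89 = 15.622 kbar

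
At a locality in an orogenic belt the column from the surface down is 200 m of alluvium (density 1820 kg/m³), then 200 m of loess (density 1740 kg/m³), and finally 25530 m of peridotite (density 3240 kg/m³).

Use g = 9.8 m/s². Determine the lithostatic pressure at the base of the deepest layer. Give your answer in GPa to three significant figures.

alluvium: 1820 kg/m³ × 9.8 m/s² × 200 m = 3.567×10^6 Pa = 3.567×10^-3 GPa
loess: 1740 kg/m³ × 9.8 m/s² × 200 m = 3.410×10^6 Pa = 3.410×10^-3 GPa
peridotite: 3240 kg/m³ × 9.8 m/s² × 25530 m = 8.106×10^8 Pa = 0.8106 GPa
Total = 3.567×10^-3 + 3.410×10^-3 + 0.8106 = 0.81761 GPa

0.818 GPa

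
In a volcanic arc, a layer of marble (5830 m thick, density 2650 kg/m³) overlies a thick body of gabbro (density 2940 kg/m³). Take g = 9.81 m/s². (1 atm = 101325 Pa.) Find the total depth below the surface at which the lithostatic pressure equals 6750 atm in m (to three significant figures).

Pressure at base of upper layers: 2650×9.81×5830 = 1.516×10^8 Pa = 1496 atm
Remaining pressure to be supplied by gabbro: 6.839×10^8 − 1.516×10^8 = 5.324×10^8 Pa
Additional depth in gabbro = 5.324×10^8 Pa / (2940 kg/m³ × 9.81 m/s²) = 18459 m
Total depth = 5830 m + 18459 m = 24289 m

24300 m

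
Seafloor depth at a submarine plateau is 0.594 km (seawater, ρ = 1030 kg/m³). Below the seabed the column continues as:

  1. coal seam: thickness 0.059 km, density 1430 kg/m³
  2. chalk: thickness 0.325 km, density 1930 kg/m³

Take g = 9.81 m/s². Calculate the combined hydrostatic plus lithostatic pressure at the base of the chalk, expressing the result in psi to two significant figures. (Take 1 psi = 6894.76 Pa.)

seawater: 1030 kg/m³ × 9.81 m/s² × 594 m = 6.002×10^6 Pa = 870.5 psi
coal seam: 1430 kg/m³ × 9.81 m/s² × 59 m = 8.277×10^5 Pa = 120.0 psi
chalk: 1930 kg/m³ × 9.81 m/s² × 325 m = 6.153×10^6 Pa = 892.5 psi
Total = 870.5 + 120.0 + 892.5 = 1883.0 psi

1900 psi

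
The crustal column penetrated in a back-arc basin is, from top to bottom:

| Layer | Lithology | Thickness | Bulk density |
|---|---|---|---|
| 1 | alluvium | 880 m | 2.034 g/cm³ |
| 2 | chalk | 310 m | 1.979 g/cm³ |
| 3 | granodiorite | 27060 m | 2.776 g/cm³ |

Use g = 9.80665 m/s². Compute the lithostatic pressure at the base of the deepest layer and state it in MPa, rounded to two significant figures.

760 MPa

alluvium: 2034 kg/m³ × 9.80665 m/s² × 880 m = 1.755×10^7 Pa = 17.55 MPa
chalk: 1979 kg/m³ × 9.80665 m/s² × 310 m = 6.016×10^6 Pa = 6.016 MPa
granodiorite: 2776 kg/m³ × 9.80665 m/s² × 27060 m = 7.367×10^8 Pa = 736.7 MPa
Total = 17.55 + 6.016 + 736.7 = 760.23 MPa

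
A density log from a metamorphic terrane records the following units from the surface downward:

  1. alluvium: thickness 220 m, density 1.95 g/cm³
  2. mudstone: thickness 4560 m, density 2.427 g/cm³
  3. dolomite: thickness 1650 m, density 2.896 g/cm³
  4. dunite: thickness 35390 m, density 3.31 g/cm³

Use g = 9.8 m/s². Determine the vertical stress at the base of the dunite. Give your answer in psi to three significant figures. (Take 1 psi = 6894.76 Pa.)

alluvium: 1950 kg/m³ × 9.8 m/s² × 220 m = 4.204×10^6 Pa = 609.8 psi
mudstone: 2427 kg/m³ × 9.8 m/s² × 4560 m = 1.085×10^8 Pa = 15730 psi
dolomite: 2896 kg/m³ × 9.8 m/s² × 1650 m = 4.683×10^7 Pa = 6792 psi
dunite: 3310 kg/m³ × 9.8 m/s² × 35390 m = 1.148×10^9 Pa = 1.665×10^5 psi
Total = 609.8 + 15730 + 6792 + 1.665×10^5 = 1.8963×10^5 psi

190000 psi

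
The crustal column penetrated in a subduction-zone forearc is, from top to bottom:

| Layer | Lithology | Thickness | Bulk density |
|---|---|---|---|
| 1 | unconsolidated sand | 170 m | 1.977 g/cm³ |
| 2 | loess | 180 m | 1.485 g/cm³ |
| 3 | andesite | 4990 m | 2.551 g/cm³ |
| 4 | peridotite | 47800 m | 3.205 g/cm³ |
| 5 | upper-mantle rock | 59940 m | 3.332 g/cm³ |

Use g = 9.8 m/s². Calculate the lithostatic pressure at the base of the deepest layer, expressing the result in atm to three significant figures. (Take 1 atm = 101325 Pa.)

35400 atm

unconsolidated sand: 1977 kg/m³ × 9.8 m/s² × 170 m = 3.294×10^6 Pa = 32.51 atm
loess: 1485 kg/m³ × 9.8 m/s² × 180 m = 2.620×10^6 Pa = 25.85 atm
andesite: 2551 kg/m³ × 9.8 m/s² × 4990 m = 1.247×10^8 Pa = 1231 atm
peridotite: 3205 kg/m³ × 9.8 m/s² × 47800 m = 1.501×10^9 Pa = 14817 atm
upper-mantle rock: 3332 kg/m³ × 9.8 m/s² × 59940 m = 1.957×10^9 Pa = 19317 atm
Total = 32.51 + 25.85 + 1231 + 14817 + 19317 = 35423 atm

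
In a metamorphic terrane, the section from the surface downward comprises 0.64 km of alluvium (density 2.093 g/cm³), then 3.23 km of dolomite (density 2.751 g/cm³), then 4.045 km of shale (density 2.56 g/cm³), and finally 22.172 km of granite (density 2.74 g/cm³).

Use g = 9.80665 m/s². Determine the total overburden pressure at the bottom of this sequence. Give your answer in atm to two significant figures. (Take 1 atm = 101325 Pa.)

7900 atm

alluvium: 2093 kg/m³ × 9.80665 m/s² × 640 m = 1.314×10^7 Pa = 129.6 atm
dolomite: 2751 kg/m³ × 9.80665 m/s² × 3230 m = 8.714×10^7 Pa = 860.0 atm
shale: 2560 kg/m³ × 9.80665 m/s² × 4045 m = 1.015×10^8 Pa = 1002 atm
granite: 2740 kg/m³ × 9.80665 m/s² × 22172 m = 5.958×10^8 Pa = 5880 atm
Total = 129.6 + 860.0 + 1002 + 5880 = 7871.6 atm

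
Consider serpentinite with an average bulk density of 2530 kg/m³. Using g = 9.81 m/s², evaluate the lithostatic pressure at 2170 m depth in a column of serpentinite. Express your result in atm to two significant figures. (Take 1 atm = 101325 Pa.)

530 atm

serpentinite: 2530 kg/m³ × 9.81 m/s² × 2170 m = 5.386×10^7 Pa = 531.5 atm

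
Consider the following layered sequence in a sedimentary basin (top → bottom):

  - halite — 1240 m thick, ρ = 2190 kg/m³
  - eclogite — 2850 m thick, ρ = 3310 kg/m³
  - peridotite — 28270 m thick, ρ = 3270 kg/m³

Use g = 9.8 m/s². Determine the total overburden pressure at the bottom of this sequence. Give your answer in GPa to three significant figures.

1.03 GPa

halite: 2190 kg/m³ × 9.8 m/s² × 1240 m = 2.661×10^7 Pa = 0.02661 GPa
eclogite: 3310 kg/m³ × 9.8 m/s² × 2850 m = 9.245×10^7 Pa = 0.09245 GPa
peridotite: 3270 kg/m³ × 9.8 m/s² × 28270 m = 9.059×10^8 Pa = 0.9059 GPa
Total = 0.02661 + 0.09245 + 0.9059 = 1.0250 GPa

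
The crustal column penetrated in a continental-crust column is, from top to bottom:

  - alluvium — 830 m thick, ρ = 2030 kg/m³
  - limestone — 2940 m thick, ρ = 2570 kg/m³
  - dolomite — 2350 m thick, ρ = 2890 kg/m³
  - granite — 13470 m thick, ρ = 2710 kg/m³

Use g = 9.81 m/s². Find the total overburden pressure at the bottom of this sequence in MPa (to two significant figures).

520 MPa

alluvium: 2030 kg/m³ × 9.81 m/s² × 830 m = 1.653×10^7 Pa = 16.53 MPa
limestone: 2570 kg/m³ × 9.81 m/s² × 2940 m = 7.412×10^7 Pa = 74.12 MPa
dolomite: 2890 kg/m³ × 9.81 m/s² × 2350 m = 6.662×10^7 Pa = 66.62 MPa
granite: 2710 kg/m³ × 9.81 m/s² × 13470 m = 3.581×10^8 Pa = 358.1 MPa
Total = 16.53 + 74.12 + 66.62 + 358.1 = 515.38 MPa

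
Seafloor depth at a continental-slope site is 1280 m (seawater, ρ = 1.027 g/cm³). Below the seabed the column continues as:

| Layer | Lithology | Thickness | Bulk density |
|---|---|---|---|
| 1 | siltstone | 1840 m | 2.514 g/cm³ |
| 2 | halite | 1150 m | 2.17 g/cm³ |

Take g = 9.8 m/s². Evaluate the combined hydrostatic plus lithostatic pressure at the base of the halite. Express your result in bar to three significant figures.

827 bar

seawater: 1027 kg/m³ × 9.8 m/s² × 1280 m = 1.288×10^7 Pa = 128.8 bar
siltstone: 2514 kg/m³ × 9.8 m/s² × 1840 m = 4.533×10^7 Pa = 453.3 bar
halite: 2170 kg/m³ × 9.8 m/s² × 1150 m = 2.446×10^7 Pa = 244.6 bar
Total = 128.8 + 453.3 + 244.6 = 826.71 bar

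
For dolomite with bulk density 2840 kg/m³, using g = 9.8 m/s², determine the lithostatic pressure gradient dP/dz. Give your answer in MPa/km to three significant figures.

dP/dz = ρg = 2840 kg/m³ × 9.8 m/s² = 27832 Pa/m
= 27832 Pa/m × (1 MPa/km / 1000.0 Pa/m) = 27.832 MPa/km

27.8 MPa/km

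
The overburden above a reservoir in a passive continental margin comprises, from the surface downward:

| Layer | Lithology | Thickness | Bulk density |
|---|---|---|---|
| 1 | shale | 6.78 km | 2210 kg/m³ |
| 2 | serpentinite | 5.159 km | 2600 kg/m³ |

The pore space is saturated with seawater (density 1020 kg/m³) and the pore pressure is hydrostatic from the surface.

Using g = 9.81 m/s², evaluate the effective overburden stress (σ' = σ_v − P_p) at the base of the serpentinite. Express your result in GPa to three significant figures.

Overburden (lithostatic) stress σ_v:
shale: 2210 kg/m³ × 9.81 m/s² × 6780 m = 1.470×10^8 Pa = 147.0 MPa
serpentinite: 2600 kg/m³ × 9.81 m/s² × 5159 m = 1.316×10^8 Pa = 131.6 MPa
Total = 147.0 + 131.6 = 278.58 MPa
Pore pressure P_p = 1020 kg/m³ × 9.81 m/s² × 11939 m = 1.195×10^8 Pa = 119.5 MPa
Effective stress σ' = σ_v − P_p = 278.6 − 119.5 = 159.11 MPa = 0.15911 GPa

0.159 GPa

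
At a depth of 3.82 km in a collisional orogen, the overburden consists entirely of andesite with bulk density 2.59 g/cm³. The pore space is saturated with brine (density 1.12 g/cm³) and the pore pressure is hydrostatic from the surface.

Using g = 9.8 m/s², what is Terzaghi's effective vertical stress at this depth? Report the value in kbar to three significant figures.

Overburden (lithostatic) stress σ_v:
andesite: 2590 kg/m³ × 9.8 m/s² × 3820 m = 9.696×10^7 Pa = 96.96 MPa
Pore pressure P_p = 1120 kg/m³ × 9.8 m/s² × 3820 m = 4.193×10^7 Pa = 41.93 MPa
Effective stress σ' = σ_v − P_p = 96.96 − 41.93 = 55.031 MPa = 0.55031 kbar

0.550 kbar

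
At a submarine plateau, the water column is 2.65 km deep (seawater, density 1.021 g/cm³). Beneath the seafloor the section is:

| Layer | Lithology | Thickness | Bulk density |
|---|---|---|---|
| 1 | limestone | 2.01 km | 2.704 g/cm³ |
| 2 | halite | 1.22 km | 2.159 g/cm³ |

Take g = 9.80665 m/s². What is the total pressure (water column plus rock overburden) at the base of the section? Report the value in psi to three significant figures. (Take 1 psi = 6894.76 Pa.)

seawater: 1021 kg/m³ × 9.80665 m/s² × 2650 m = 2.653×10^7 Pa = 3848 psi
limestone: 2704 kg/m³ × 9.80665 m/s² × 2010 m = 5.330×10^7 Pa = 7730 psi
halite: 2159 kg/m³ × 9.80665 m/s² × 1220 m = 2.583×10^7 Pa = 3746 psi
Total = 3848 + 7730 + 3746 = 15325 psi

15300 psi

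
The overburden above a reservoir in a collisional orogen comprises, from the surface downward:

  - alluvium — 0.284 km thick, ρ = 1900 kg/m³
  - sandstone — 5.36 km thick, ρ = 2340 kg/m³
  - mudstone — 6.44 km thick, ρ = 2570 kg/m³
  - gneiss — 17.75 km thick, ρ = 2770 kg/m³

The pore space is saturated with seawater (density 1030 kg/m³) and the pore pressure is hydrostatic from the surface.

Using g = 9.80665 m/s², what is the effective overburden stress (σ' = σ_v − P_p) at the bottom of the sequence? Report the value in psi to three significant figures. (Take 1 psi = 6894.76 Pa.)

Overburden (lithostatic) stress σ_v:
alluvium: 1900 kg/m³ × 9.80665 m/s² × 284 m = 5.292×10^6 Pa = 5.292 MPa
sandstone: 2340 kg/m³ × 9.80665 m/s² × 5360 m = 1.230×10^8 Pa = 123.0 MPa
mudstone: 2570 kg/m³ × 9.80665 m/s² × 6440 m = 1.623×10^8 Pa = 162.3 MPa
gneiss: 2770 kg/m³ × 9.80665 m/s² × 17750 m = 4.822×10^8 Pa = 482.2 MPa
Total = 5.292 + 123.0 + 162.3 + 482.2 = 772.77 MPa
Pore pressure P_p = 1030 kg/m³ × 9.80665 m/s² × 29834 m = 3.013×10^8 Pa = 301.3 MPa
Effective stress σ' = σ_v − P_p = 772.8 − 301.3 = 471.42 MPa = 68373 psi

68400 psi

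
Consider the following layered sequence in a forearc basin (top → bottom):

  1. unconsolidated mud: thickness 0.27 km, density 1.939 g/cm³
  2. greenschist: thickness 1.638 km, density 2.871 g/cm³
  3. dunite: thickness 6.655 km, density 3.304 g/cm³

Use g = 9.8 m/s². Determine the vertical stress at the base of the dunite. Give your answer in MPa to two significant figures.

unconsolidated mud: 1939 kg/m³ × 9.8 m/s² × 270 m = 5.131×10^6 Pa = 5.131 MPa
greenschist: 2871 kg/m³ × 9.8 m/s² × 1638 m = 4.609×10^7 Pa = 46.09 MPa
dunite: 3304 kg/m³ × 9.8 m/s² × 6655 m = 2.155×10^8 Pa = 215.5 MPa
Total = 5.131 + 46.09 + 215.5 = 266.70 MPa

270 MPa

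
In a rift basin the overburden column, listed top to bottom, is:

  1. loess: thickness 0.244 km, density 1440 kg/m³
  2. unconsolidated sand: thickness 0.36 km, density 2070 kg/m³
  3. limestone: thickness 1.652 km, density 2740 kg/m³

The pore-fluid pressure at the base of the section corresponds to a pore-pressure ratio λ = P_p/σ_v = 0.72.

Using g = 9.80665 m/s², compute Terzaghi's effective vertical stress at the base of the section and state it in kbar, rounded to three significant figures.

Overburden (lithostatic) stress σ_v:
loess: 1440 kg/m³ × 9.80665 m/s² × 244 m = 3.446×10^6 Pa = 3.446 MPa
unconsolidated sand: 2070 kg/m³ × 9.80665 m/s² × 360 m = 7.308×10^6 Pa = 7.308 MPa
limestone: 2740 kg/m³ × 9.80665 m/s² × 1652 m = 4.439×10^7 Pa = 44.39 MPa
Total = 3.446 + 7.308 + 44.39 = 55.143 MPa
Pore pressure P_p = λ·σ_v = 0.72 × 55.14 MPa = 39.70 MPa
Effective stress σ' = σ_v − P_p = 55.14 − 39.70 = 15.440 MPa = 0.15440 kbar

0.154 kbar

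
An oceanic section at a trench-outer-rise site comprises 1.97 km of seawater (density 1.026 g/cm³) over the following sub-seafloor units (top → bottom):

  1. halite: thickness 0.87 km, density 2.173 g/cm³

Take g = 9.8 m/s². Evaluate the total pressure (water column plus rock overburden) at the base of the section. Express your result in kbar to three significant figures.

0.383 kbar

seawater: 1026 kg/m³ × 9.8 m/s² × 1970 m = 1.981×10^7 Pa = 0.1981 kbar
halite: 2173 kg/m³ × 9.8 m/s² × 870 m = 1.853×10^7 Pa = 0.1853 kbar
Total = 0.1981 + 0.1853 = 0.38335 kbar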